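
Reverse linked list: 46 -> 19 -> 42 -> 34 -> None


Step 1: curr=46, set curr.next=prev(None) | reversed so far: 46
Step 2: curr=19, set curr.next=prev(46) | reversed so far: 19 -> 46
Step 3: curr=42, set curr.next=prev(19) | reversed so far: 42 -> 19 -> 46
Step 4: curr=34, set curr.next=prev(42) | reversed so far: 34 -> 42 -> 19 -> 46

34 -> 42 -> 19 -> 46 -> None


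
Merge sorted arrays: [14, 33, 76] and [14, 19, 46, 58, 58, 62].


Take 14 from A
Take 14 from B
Take 19 from B
Take 33 from A
Take 46 from B
Take 58 from B
Take 58 from B
Take 62 from B

Merged: [14, 14, 19, 33, 46, 58, 58, 62, 76]


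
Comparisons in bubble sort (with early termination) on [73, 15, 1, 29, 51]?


Algorithm: bubble sort (with early termination)
Input: [73, 15, 1, 29, 51]
Sorted: [1, 15, 29, 51, 73]

9


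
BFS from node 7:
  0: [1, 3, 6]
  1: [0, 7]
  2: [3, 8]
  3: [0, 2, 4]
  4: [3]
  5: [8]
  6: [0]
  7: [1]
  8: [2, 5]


Visit 7, enqueue [1]
Visit 1, enqueue [0]
Visit 0, enqueue [3, 6]
Visit 3, enqueue [2, 4]
Visit 6, enqueue []
Visit 2, enqueue [8]
Visit 4, enqueue []
Visit 8, enqueue [5]
Visit 5, enqueue []

BFS order: [7, 1, 0, 3, 6, 2, 4, 8, 5]


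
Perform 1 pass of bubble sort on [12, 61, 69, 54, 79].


Initial: [12, 61, 69, 54, 79]
Pass 1: [12, 61, 54, 69, 79] (1 swaps)

After 1 pass: [12, 61, 54, 69, 79]


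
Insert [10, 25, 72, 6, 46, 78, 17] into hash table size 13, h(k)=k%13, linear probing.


Insert 10: h=10 -> slot 10
Insert 25: h=12 -> slot 12
Insert 72: h=7 -> slot 7
Insert 6: h=6 -> slot 6
Insert 46: h=7, 1 probes -> slot 8
Insert 78: h=0 -> slot 0
Insert 17: h=4 -> slot 4

Table: [78, None, None, None, 17, None, 6, 72, 46, None, 10, None, 25]


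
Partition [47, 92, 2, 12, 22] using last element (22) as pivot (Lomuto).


Pivot: 22
  2 <= 22: swap -> [2, 92, 47, 12, 22]
  12 <= 22: swap -> [2, 12, 47, 92, 22]
Place pivot at 2: [2, 12, 22, 92, 47]

Partitioned: [2, 12, 22, 92, 47]


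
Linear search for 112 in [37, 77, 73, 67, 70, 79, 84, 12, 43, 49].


i=0: 37!=112
i=1: 77!=112
i=2: 73!=112
i=3: 67!=112
i=4: 70!=112
i=5: 79!=112
i=6: 84!=112
i=7: 12!=112
i=8: 43!=112
i=9: 49!=112

Not found, 10 comps


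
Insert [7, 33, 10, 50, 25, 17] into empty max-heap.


Insert 7: [7]
Insert 33: [33, 7]
Insert 10: [33, 7, 10]
Insert 50: [50, 33, 10, 7]
Insert 25: [50, 33, 10, 7, 25]
Insert 17: [50, 33, 17, 7, 25, 10]

Final heap: [50, 33, 17, 7, 25, 10]


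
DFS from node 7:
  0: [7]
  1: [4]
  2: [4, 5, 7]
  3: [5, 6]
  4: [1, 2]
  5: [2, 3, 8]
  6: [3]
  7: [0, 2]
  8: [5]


Visit 7, push [2, 0]
Visit 0, push []
Visit 2, push [5, 4]
Visit 4, push [1]
Visit 1, push []
Visit 5, push [8, 3]
Visit 3, push [6]
Visit 6, push []
Visit 8, push []

DFS order: [7, 0, 2, 4, 1, 5, 3, 6, 8]


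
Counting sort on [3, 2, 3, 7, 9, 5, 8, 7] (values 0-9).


Input: [3, 2, 3, 7, 9, 5, 8, 7]
Counts: [0, 0, 1, 2, 0, 1, 0, 2, 1, 1]

Sorted: [2, 3, 3, 5, 7, 7, 8, 9]


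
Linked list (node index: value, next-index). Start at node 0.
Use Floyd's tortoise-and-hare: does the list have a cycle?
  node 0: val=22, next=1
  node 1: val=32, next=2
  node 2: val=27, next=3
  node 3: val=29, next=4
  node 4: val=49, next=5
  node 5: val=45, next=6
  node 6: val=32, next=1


Floyd's tortoise (slow, +1) and hare (fast, +2):
  init: slow=0, fast=0
  step 1: slow=1, fast=2
  step 2: slow=2, fast=4
  step 3: slow=3, fast=6
  step 4: slow=4, fast=2
  step 5: slow=5, fast=4
  step 6: slow=6, fast=6
  slow == fast at node 6: cycle detected

Cycle: yes


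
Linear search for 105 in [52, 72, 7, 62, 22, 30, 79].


i=0: 52!=105
i=1: 72!=105
i=2: 7!=105
i=3: 62!=105
i=4: 22!=105
i=5: 30!=105
i=6: 79!=105

Not found, 7 comps


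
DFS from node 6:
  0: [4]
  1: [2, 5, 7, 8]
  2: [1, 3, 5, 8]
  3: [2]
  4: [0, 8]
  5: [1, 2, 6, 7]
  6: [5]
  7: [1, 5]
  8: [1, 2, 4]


Visit 6, push [5]
Visit 5, push [7, 2, 1]
Visit 1, push [8, 7, 2]
Visit 2, push [8, 3]
Visit 3, push []
Visit 8, push [4]
Visit 4, push [0]
Visit 0, push []
Visit 7, push []

DFS order: [6, 5, 1, 2, 3, 8, 4, 0, 7]


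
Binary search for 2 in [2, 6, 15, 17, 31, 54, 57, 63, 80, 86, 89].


Step 1: lo=0, hi=10, mid=5, val=54
Step 2: lo=0, hi=4, mid=2, val=15
Step 3: lo=0, hi=1, mid=0, val=2

Found at index 0


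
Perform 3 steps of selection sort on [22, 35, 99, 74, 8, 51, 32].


Initial: [22, 35, 99, 74, 8, 51, 32]
Step 1: min=8 at 4
  Swap: [8, 35, 99, 74, 22, 51, 32]
Step 2: min=22 at 4
  Swap: [8, 22, 99, 74, 35, 51, 32]
Step 3: min=32 at 6
  Swap: [8, 22, 32, 74, 35, 51, 99]

After 3 steps: [8, 22, 32, 74, 35, 51, 99]


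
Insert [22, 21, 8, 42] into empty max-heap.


Insert 22: [22]
Insert 21: [22, 21]
Insert 8: [22, 21, 8]
Insert 42: [42, 22, 8, 21]

Final heap: [42, 22, 8, 21]


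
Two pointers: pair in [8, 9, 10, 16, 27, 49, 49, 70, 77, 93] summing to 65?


lo=0(8)+hi=9(93)=101
lo=0(8)+hi=8(77)=85
lo=0(8)+hi=7(70)=78
lo=0(8)+hi=6(49)=57
lo=1(9)+hi=6(49)=58
lo=2(10)+hi=6(49)=59
lo=3(16)+hi=6(49)=65

Yes: 16+49=65


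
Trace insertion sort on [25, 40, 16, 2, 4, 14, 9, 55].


Initial: [25, 40, 16, 2, 4, 14, 9, 55]
Insert 40: [25, 40, 16, 2, 4, 14, 9, 55]
Insert 16: [16, 25, 40, 2, 4, 14, 9, 55]
Insert 2: [2, 16, 25, 40, 4, 14, 9, 55]
Insert 4: [2, 4, 16, 25, 40, 14, 9, 55]
Insert 14: [2, 4, 14, 16, 25, 40, 9, 55]
Insert 9: [2, 4, 9, 14, 16, 25, 40, 55]
Insert 55: [2, 4, 9, 14, 16, 25, 40, 55]

Sorted: [2, 4, 9, 14, 16, 25, 40, 55]


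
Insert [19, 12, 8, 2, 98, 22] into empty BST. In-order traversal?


Insert 19: root
Insert 12: L from 19
Insert 8: L from 19 -> L from 12
Insert 2: L from 19 -> L from 12 -> L from 8
Insert 98: R from 19
Insert 22: R from 19 -> L from 98

In-order: [2, 8, 12, 19, 22, 98]


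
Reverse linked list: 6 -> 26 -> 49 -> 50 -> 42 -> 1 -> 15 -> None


Step 1: curr=6, set curr.next=prev(None) | reversed so far: 6
Step 2: curr=26, set curr.next=prev(6) | reversed so far: 26 -> 6
Step 3: curr=49, set curr.next=prev(26) | reversed so far: 49 -> 26 -> 6
Step 4: curr=50, set curr.next=prev(49) | reversed so far: 50 -> 49 -> 26 -> 6
Step 5: curr=42, set curr.next=prev(50) | reversed so far: 42 -> 50 -> 49 -> 26 -> 6
Step 6: curr=1, set curr.next=prev(42) | reversed so far: 1 -> 42 -> 50 -> 49 -> 26 -> 6
Step 7: curr=15, set curr.next=prev(1) | reversed so far: 15 -> 1 -> 42 -> 50 -> 49 -> 26 -> 6

15 -> 1 -> 42 -> 50 -> 49 -> 26 -> 6 -> None


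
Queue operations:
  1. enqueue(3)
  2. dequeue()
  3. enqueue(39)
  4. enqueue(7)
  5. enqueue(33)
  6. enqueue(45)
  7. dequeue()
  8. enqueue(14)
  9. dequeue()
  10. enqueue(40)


enqueue(3) -> [3]
dequeue()->3, []
enqueue(39) -> [39]
enqueue(7) -> [39, 7]
enqueue(33) -> [39, 7, 33]
enqueue(45) -> [39, 7, 33, 45]
dequeue()->39, [7, 33, 45]
enqueue(14) -> [7, 33, 45, 14]
dequeue()->7, [33, 45, 14]
enqueue(40) -> [33, 45, 14, 40]

Final queue: [33, 45, 14, 40]


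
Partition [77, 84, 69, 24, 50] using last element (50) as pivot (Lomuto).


Pivot: 50
  24 <= 50: swap -> [24, 84, 69, 77, 50]
Place pivot at 1: [24, 50, 69, 77, 84]

Partitioned: [24, 50, 69, 77, 84]


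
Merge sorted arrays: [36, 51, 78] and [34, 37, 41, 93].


Take 34 from B
Take 36 from A
Take 37 from B
Take 41 from B
Take 51 from A
Take 78 from A

Merged: [34, 36, 37, 41, 51, 78, 93]


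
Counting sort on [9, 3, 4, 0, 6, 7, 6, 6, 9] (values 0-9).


Input: [9, 3, 4, 0, 6, 7, 6, 6, 9]
Counts: [1, 0, 0, 1, 1, 0, 3, 1, 0, 2]

Sorted: [0, 3, 4, 6, 6, 6, 7, 9, 9]


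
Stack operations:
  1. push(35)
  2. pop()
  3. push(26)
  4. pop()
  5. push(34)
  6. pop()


push(35) -> [35]
pop()->35, []
push(26) -> [26]
pop()->26, []
push(34) -> [34]
pop()->34, []

Final stack: []


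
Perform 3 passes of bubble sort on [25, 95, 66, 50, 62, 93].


Initial: [25, 95, 66, 50, 62, 93]
Pass 1: [25, 66, 50, 62, 93, 95] (4 swaps)
Pass 2: [25, 50, 62, 66, 93, 95] (2 swaps)
Pass 3: [25, 50, 62, 66, 93, 95] (0 swaps)

After 3 passes: [25, 50, 62, 66, 93, 95]


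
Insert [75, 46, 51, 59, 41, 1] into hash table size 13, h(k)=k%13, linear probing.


Insert 75: h=10 -> slot 10
Insert 46: h=7 -> slot 7
Insert 51: h=12 -> slot 12
Insert 59: h=7, 1 probes -> slot 8
Insert 41: h=2 -> slot 2
Insert 1: h=1 -> slot 1

Table: [None, 1, 41, None, None, None, None, 46, 59, None, 75, None, 51]


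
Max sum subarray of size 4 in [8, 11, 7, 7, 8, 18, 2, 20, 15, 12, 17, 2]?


[0:4]: 33
[1:5]: 33
[2:6]: 40
[3:7]: 35
[4:8]: 48
[5:9]: 55
[6:10]: 49
[7:11]: 64
[8:12]: 46

Max: 64 at [7:11]


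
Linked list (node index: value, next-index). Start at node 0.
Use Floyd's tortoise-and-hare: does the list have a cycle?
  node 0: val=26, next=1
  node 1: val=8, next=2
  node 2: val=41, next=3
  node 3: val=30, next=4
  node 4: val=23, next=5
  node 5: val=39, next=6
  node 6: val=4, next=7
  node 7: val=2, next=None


Floyd's tortoise (slow, +1) and hare (fast, +2):
  init: slow=0, fast=0
  step 1: slow=1, fast=2
  step 2: slow=2, fast=4
  step 3: slow=3, fast=6
  step 4: fast 6->7->None, no cycle

Cycle: no


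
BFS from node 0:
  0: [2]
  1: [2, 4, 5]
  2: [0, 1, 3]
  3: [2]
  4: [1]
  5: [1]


Visit 0, enqueue [2]
Visit 2, enqueue [1, 3]
Visit 1, enqueue [4, 5]
Visit 3, enqueue []
Visit 4, enqueue []
Visit 5, enqueue []

BFS order: [0, 2, 1, 3, 4, 5]


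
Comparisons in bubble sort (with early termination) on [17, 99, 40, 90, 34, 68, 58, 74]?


Algorithm: bubble sort (with early termination)
Input: [17, 99, 40, 90, 34, 68, 58, 74]
Sorted: [17, 34, 40, 58, 68, 74, 90, 99]

22


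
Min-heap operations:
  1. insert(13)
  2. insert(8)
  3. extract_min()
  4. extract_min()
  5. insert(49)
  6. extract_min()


insert(13) -> [13]
insert(8) -> [8, 13]
extract_min()->8, [13]
extract_min()->13, []
insert(49) -> [49]
extract_min()->49, []

Final heap: []


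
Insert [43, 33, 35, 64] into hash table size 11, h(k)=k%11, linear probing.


Insert 43: h=10 -> slot 10
Insert 33: h=0 -> slot 0
Insert 35: h=2 -> slot 2
Insert 64: h=9 -> slot 9

Table: [33, None, 35, None, None, None, None, None, None, 64, 43]


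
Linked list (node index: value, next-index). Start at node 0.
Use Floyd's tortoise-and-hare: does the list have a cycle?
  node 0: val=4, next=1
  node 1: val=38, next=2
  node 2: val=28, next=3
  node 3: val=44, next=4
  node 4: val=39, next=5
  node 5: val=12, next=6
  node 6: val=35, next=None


Floyd's tortoise (slow, +1) and hare (fast, +2):
  init: slow=0, fast=0
  step 1: slow=1, fast=2
  step 2: slow=2, fast=4
  step 3: slow=3, fast=6
  step 4: fast -> None, no cycle

Cycle: no


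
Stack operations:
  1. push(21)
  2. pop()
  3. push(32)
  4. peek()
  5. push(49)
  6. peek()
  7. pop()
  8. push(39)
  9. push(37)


push(21) -> [21]
pop()->21, []
push(32) -> [32]
peek()->32
push(49) -> [32, 49]
peek()->49
pop()->49, [32]
push(39) -> [32, 39]
push(37) -> [32, 39, 37]

Final stack: [32, 39, 37]


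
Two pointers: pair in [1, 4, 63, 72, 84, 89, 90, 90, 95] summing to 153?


lo=0(1)+hi=8(95)=96
lo=1(4)+hi=8(95)=99
lo=2(63)+hi=8(95)=158
lo=2(63)+hi=7(90)=153

Yes: 63+90=153


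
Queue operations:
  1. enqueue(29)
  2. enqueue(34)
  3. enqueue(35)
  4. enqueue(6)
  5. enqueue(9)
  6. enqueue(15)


enqueue(29) -> [29]
enqueue(34) -> [29, 34]
enqueue(35) -> [29, 34, 35]
enqueue(6) -> [29, 34, 35, 6]
enqueue(9) -> [29, 34, 35, 6, 9]
enqueue(15) -> [29, 34, 35, 6, 9, 15]

Final queue: [29, 34, 35, 6, 9, 15]


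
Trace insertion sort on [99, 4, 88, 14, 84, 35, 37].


Initial: [99, 4, 88, 14, 84, 35, 37]
Insert 4: [4, 99, 88, 14, 84, 35, 37]
Insert 88: [4, 88, 99, 14, 84, 35, 37]
Insert 14: [4, 14, 88, 99, 84, 35, 37]
Insert 84: [4, 14, 84, 88, 99, 35, 37]
Insert 35: [4, 14, 35, 84, 88, 99, 37]
Insert 37: [4, 14, 35, 37, 84, 88, 99]

Sorted: [4, 14, 35, 37, 84, 88, 99]


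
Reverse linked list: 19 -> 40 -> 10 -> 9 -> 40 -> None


Step 1: curr=19, set curr.next=prev(None) | reversed so far: 19
Step 2: curr=40, set curr.next=prev(19) | reversed so far: 40 -> 19
Step 3: curr=10, set curr.next=prev(40) | reversed so far: 10 -> 40 -> 19
Step 4: curr=9, set curr.next=prev(10) | reversed so far: 9 -> 10 -> 40 -> 19
Step 5: curr=40, set curr.next=prev(9) | reversed so far: 40 -> 9 -> 10 -> 40 -> 19

40 -> 9 -> 10 -> 40 -> 19 -> None


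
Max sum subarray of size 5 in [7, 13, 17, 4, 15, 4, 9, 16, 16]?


[0:5]: 56
[1:6]: 53
[2:7]: 49
[3:8]: 48
[4:9]: 60

Max: 60 at [4:9]


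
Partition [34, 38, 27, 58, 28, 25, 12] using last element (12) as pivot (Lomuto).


Pivot: 12
Place pivot at 0: [12, 38, 27, 58, 28, 25, 34]

Partitioned: [12, 38, 27, 58, 28, 25, 34]


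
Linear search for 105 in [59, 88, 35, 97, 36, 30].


i=0: 59!=105
i=1: 88!=105
i=2: 35!=105
i=3: 97!=105
i=4: 36!=105
i=5: 30!=105

Not found, 6 comps


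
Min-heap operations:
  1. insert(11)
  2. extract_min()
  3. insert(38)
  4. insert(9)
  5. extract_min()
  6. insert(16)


insert(11) -> [11]
extract_min()->11, []
insert(38) -> [38]
insert(9) -> [9, 38]
extract_min()->9, [38]
insert(16) -> [16, 38]

Final heap: [16, 38]


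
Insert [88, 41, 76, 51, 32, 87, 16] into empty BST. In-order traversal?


Insert 88: root
Insert 41: L from 88
Insert 76: L from 88 -> R from 41
Insert 51: L from 88 -> R from 41 -> L from 76
Insert 32: L from 88 -> L from 41
Insert 87: L from 88 -> R from 41 -> R from 76
Insert 16: L from 88 -> L from 41 -> L from 32

In-order: [16, 32, 41, 51, 76, 87, 88]


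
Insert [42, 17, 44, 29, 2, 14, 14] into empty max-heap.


Insert 42: [42]
Insert 17: [42, 17]
Insert 44: [44, 17, 42]
Insert 29: [44, 29, 42, 17]
Insert 2: [44, 29, 42, 17, 2]
Insert 14: [44, 29, 42, 17, 2, 14]
Insert 14: [44, 29, 42, 17, 2, 14, 14]

Final heap: [44, 29, 42, 17, 2, 14, 14]


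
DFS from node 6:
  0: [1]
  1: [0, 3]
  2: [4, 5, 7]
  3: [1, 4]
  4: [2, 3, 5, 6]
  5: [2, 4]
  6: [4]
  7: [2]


Visit 6, push [4]
Visit 4, push [5, 3, 2]
Visit 2, push [7, 5]
Visit 5, push []
Visit 7, push []
Visit 3, push [1]
Visit 1, push [0]
Visit 0, push []

DFS order: [6, 4, 2, 5, 7, 3, 1, 0]


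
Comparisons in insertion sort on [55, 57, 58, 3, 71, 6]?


Algorithm: insertion sort
Input: [55, 57, 58, 3, 71, 6]
Sorted: [3, 6, 55, 57, 58, 71]

11


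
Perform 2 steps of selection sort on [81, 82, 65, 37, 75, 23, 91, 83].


Initial: [81, 82, 65, 37, 75, 23, 91, 83]
Step 1: min=23 at 5
  Swap: [23, 82, 65, 37, 75, 81, 91, 83]
Step 2: min=37 at 3
  Swap: [23, 37, 65, 82, 75, 81, 91, 83]

After 2 steps: [23, 37, 65, 82, 75, 81, 91, 83]


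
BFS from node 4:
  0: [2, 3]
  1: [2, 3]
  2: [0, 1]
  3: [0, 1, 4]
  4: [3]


Visit 4, enqueue [3]
Visit 3, enqueue [0, 1]
Visit 0, enqueue [2]
Visit 1, enqueue []
Visit 2, enqueue []

BFS order: [4, 3, 0, 1, 2]


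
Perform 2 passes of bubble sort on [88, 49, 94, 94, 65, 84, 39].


Initial: [88, 49, 94, 94, 65, 84, 39]
Pass 1: [49, 88, 94, 65, 84, 39, 94] (4 swaps)
Pass 2: [49, 88, 65, 84, 39, 94, 94] (3 swaps)

After 2 passes: [49, 88, 65, 84, 39, 94, 94]


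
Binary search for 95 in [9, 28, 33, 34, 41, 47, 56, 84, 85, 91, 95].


Step 1: lo=0, hi=10, mid=5, val=47
Step 2: lo=6, hi=10, mid=8, val=85
Step 3: lo=9, hi=10, mid=9, val=91
Step 4: lo=10, hi=10, mid=10, val=95

Found at index 10


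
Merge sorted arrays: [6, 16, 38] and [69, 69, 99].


Take 6 from A
Take 16 from A
Take 38 from A

Merged: [6, 16, 38, 69, 69, 99]


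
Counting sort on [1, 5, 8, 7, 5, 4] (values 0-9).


Input: [1, 5, 8, 7, 5, 4]
Counts: [0, 1, 0, 0, 1, 2, 0, 1, 1, 0]

Sorted: [1, 4, 5, 5, 7, 8]


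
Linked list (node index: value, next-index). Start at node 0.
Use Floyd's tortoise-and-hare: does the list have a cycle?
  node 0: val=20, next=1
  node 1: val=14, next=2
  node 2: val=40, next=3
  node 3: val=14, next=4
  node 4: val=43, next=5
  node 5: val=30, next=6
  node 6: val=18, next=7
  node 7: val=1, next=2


Floyd's tortoise (slow, +1) and hare (fast, +2):
  init: slow=0, fast=0
  step 1: slow=1, fast=2
  step 2: slow=2, fast=4
  step 3: slow=3, fast=6
  step 4: slow=4, fast=2
  step 5: slow=5, fast=4
  step 6: slow=6, fast=6
  slow == fast at node 6: cycle detected

Cycle: yes


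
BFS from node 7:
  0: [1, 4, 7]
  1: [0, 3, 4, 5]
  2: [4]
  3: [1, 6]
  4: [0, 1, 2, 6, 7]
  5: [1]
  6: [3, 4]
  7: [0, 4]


Visit 7, enqueue [0, 4]
Visit 0, enqueue [1]
Visit 4, enqueue [2, 6]
Visit 1, enqueue [3, 5]
Visit 2, enqueue []
Visit 6, enqueue []
Visit 3, enqueue []
Visit 5, enqueue []

BFS order: [7, 0, 4, 1, 2, 6, 3, 5]


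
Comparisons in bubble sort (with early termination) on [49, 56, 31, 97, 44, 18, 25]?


Algorithm: bubble sort (with early termination)
Input: [49, 56, 31, 97, 44, 18, 25]
Sorted: [18, 25, 31, 44, 49, 56, 97]

21


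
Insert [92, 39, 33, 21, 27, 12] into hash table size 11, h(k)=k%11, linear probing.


Insert 92: h=4 -> slot 4
Insert 39: h=6 -> slot 6
Insert 33: h=0 -> slot 0
Insert 21: h=10 -> slot 10
Insert 27: h=5 -> slot 5
Insert 12: h=1 -> slot 1

Table: [33, 12, None, None, 92, 27, 39, None, None, None, 21]


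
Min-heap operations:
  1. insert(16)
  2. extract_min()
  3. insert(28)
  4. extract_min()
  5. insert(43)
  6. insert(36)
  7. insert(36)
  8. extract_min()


insert(16) -> [16]
extract_min()->16, []
insert(28) -> [28]
extract_min()->28, []
insert(43) -> [43]
insert(36) -> [36, 43]
insert(36) -> [36, 43, 36]
extract_min()->36, [36, 43]

Final heap: [36, 43]


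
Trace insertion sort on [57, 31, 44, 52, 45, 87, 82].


Initial: [57, 31, 44, 52, 45, 87, 82]
Insert 31: [31, 57, 44, 52, 45, 87, 82]
Insert 44: [31, 44, 57, 52, 45, 87, 82]
Insert 52: [31, 44, 52, 57, 45, 87, 82]
Insert 45: [31, 44, 45, 52, 57, 87, 82]
Insert 87: [31, 44, 45, 52, 57, 87, 82]
Insert 82: [31, 44, 45, 52, 57, 82, 87]

Sorted: [31, 44, 45, 52, 57, 82, 87]


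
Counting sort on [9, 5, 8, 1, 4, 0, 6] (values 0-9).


Input: [9, 5, 8, 1, 4, 0, 6]
Counts: [1, 1, 0, 0, 1, 1, 1, 0, 1, 1]

Sorted: [0, 1, 4, 5, 6, 8, 9]


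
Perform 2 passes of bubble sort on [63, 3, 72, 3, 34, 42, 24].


Initial: [63, 3, 72, 3, 34, 42, 24]
Pass 1: [3, 63, 3, 34, 42, 24, 72] (5 swaps)
Pass 2: [3, 3, 34, 42, 24, 63, 72] (4 swaps)

After 2 passes: [3, 3, 34, 42, 24, 63, 72]


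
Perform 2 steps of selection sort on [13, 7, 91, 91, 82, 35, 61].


Initial: [13, 7, 91, 91, 82, 35, 61]
Step 1: min=7 at 1
  Swap: [7, 13, 91, 91, 82, 35, 61]
Step 2: min=13 at 1
  Swap: [7, 13, 91, 91, 82, 35, 61]

After 2 steps: [7, 13, 91, 91, 82, 35, 61]


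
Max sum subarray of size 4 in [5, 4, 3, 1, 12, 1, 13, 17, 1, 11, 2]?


[0:4]: 13
[1:5]: 20
[2:6]: 17
[3:7]: 27
[4:8]: 43
[5:9]: 32
[6:10]: 42
[7:11]: 31

Max: 43 at [4:8]


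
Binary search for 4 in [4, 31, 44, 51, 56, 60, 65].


Step 1: lo=0, hi=6, mid=3, val=51
Step 2: lo=0, hi=2, mid=1, val=31
Step 3: lo=0, hi=0, mid=0, val=4

Found at index 0


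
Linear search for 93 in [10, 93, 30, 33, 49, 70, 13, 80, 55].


i=0: 10!=93
i=1: 93==93 found!

Found at 1, 2 comps


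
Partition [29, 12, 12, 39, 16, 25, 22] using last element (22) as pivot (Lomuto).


Pivot: 22
  12 <= 22: swap -> [12, 29, 12, 39, 16, 25, 22]
  12 <= 22: swap -> [12, 12, 29, 39, 16, 25, 22]
  16 <= 22: swap -> [12, 12, 16, 39, 29, 25, 22]
Place pivot at 3: [12, 12, 16, 22, 29, 25, 39]

Partitioned: [12, 12, 16, 22, 29, 25, 39]


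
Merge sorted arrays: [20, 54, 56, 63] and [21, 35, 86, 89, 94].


Take 20 from A
Take 21 from B
Take 35 from B
Take 54 from A
Take 56 from A
Take 63 from A

Merged: [20, 21, 35, 54, 56, 63, 86, 89, 94]


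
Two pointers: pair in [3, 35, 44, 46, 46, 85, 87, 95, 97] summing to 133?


lo=0(3)+hi=8(97)=100
lo=1(35)+hi=8(97)=132
lo=2(44)+hi=8(97)=141
lo=2(44)+hi=7(95)=139
lo=2(44)+hi=6(87)=131
lo=3(46)+hi=6(87)=133

Yes: 46+87=133


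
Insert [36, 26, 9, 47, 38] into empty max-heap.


Insert 36: [36]
Insert 26: [36, 26]
Insert 9: [36, 26, 9]
Insert 47: [47, 36, 9, 26]
Insert 38: [47, 38, 9, 26, 36]

Final heap: [47, 38, 9, 26, 36]


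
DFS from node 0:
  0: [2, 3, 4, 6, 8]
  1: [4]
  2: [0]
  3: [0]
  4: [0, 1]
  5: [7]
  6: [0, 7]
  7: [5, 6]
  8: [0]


Visit 0, push [8, 6, 4, 3, 2]
Visit 2, push []
Visit 3, push []
Visit 4, push [1]
Visit 1, push []
Visit 6, push [7]
Visit 7, push [5]
Visit 5, push []
Visit 8, push []

DFS order: [0, 2, 3, 4, 1, 6, 7, 5, 8]


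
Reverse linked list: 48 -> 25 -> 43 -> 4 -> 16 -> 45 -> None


Step 1: curr=48, set curr.next=prev(None) | reversed so far: 48
Step 2: curr=25, set curr.next=prev(48) | reversed so far: 25 -> 48
Step 3: curr=43, set curr.next=prev(25) | reversed so far: 43 -> 25 -> 48
Step 4: curr=4, set curr.next=prev(43) | reversed so far: 4 -> 43 -> 25 -> 48
Step 5: curr=16, set curr.next=prev(4) | reversed so far: 16 -> 4 -> 43 -> 25 -> 48
Step 6: curr=45, set curr.next=prev(16) | reversed so far: 45 -> 16 -> 4 -> 43 -> 25 -> 48

45 -> 16 -> 4 -> 43 -> 25 -> 48 -> None


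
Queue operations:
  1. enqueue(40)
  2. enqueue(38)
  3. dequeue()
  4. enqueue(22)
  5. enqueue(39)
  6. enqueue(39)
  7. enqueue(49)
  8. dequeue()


enqueue(40) -> [40]
enqueue(38) -> [40, 38]
dequeue()->40, [38]
enqueue(22) -> [38, 22]
enqueue(39) -> [38, 22, 39]
enqueue(39) -> [38, 22, 39, 39]
enqueue(49) -> [38, 22, 39, 39, 49]
dequeue()->38, [22, 39, 39, 49]

Final queue: [22, 39, 39, 49]


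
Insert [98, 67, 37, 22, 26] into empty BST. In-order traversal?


Insert 98: root
Insert 67: L from 98
Insert 37: L from 98 -> L from 67
Insert 22: L from 98 -> L from 67 -> L from 37
Insert 26: L from 98 -> L from 67 -> L from 37 -> R from 22

In-order: [22, 26, 37, 67, 98]


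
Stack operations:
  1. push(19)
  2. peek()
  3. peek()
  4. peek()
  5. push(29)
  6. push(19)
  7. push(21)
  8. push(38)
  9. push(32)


push(19) -> [19]
peek()->19
peek()->19
peek()->19
push(29) -> [19, 29]
push(19) -> [19, 29, 19]
push(21) -> [19, 29, 19, 21]
push(38) -> [19, 29, 19, 21, 38]
push(32) -> [19, 29, 19, 21, 38, 32]

Final stack: [19, 29, 19, 21, 38, 32]


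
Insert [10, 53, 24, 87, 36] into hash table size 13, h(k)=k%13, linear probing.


Insert 10: h=10 -> slot 10
Insert 53: h=1 -> slot 1
Insert 24: h=11 -> slot 11
Insert 87: h=9 -> slot 9
Insert 36: h=10, 2 probes -> slot 12

Table: [None, 53, None, None, None, None, None, None, None, 87, 10, 24, 36]


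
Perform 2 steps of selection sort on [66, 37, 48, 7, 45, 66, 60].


Initial: [66, 37, 48, 7, 45, 66, 60]
Step 1: min=7 at 3
  Swap: [7, 37, 48, 66, 45, 66, 60]
Step 2: min=37 at 1
  Swap: [7, 37, 48, 66, 45, 66, 60]

After 2 steps: [7, 37, 48, 66, 45, 66, 60]


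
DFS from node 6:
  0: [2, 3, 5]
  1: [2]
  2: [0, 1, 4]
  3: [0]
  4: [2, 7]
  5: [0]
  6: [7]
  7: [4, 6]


Visit 6, push [7]
Visit 7, push [4]
Visit 4, push [2]
Visit 2, push [1, 0]
Visit 0, push [5, 3]
Visit 3, push []
Visit 5, push []
Visit 1, push []

DFS order: [6, 7, 4, 2, 0, 3, 5, 1]


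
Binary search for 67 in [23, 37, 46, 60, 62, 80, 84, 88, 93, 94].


Step 1: lo=0, hi=9, mid=4, val=62
Step 2: lo=5, hi=9, mid=7, val=88
Step 3: lo=5, hi=6, mid=5, val=80

Not found


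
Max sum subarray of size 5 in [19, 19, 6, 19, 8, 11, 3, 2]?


[0:5]: 71
[1:6]: 63
[2:7]: 47
[3:8]: 43

Max: 71 at [0:5]


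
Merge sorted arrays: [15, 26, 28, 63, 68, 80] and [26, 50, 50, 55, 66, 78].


Take 15 from A
Take 26 from A
Take 26 from B
Take 28 from A
Take 50 from B
Take 50 from B
Take 55 from B
Take 63 from A
Take 66 from B
Take 68 from A
Take 78 from B

Merged: [15, 26, 26, 28, 50, 50, 55, 63, 66, 68, 78, 80]


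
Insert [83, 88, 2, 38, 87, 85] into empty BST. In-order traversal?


Insert 83: root
Insert 88: R from 83
Insert 2: L from 83
Insert 38: L from 83 -> R from 2
Insert 87: R from 83 -> L from 88
Insert 85: R from 83 -> L from 88 -> L from 87

In-order: [2, 38, 83, 85, 87, 88]


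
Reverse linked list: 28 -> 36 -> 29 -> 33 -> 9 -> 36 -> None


Step 1: curr=28, set curr.next=prev(None) | reversed so far: 28
Step 2: curr=36, set curr.next=prev(28) | reversed so far: 36 -> 28
Step 3: curr=29, set curr.next=prev(36) | reversed so far: 29 -> 36 -> 28
Step 4: curr=33, set curr.next=prev(29) | reversed so far: 33 -> 29 -> 36 -> 28
Step 5: curr=9, set curr.next=prev(33) | reversed so far: 9 -> 33 -> 29 -> 36 -> 28
Step 6: curr=36, set curr.next=prev(9) | reversed so far: 36 -> 9 -> 33 -> 29 -> 36 -> 28

36 -> 9 -> 33 -> 29 -> 36 -> 28 -> None


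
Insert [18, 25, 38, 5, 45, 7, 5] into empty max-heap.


Insert 18: [18]
Insert 25: [25, 18]
Insert 38: [38, 18, 25]
Insert 5: [38, 18, 25, 5]
Insert 45: [45, 38, 25, 5, 18]
Insert 7: [45, 38, 25, 5, 18, 7]
Insert 5: [45, 38, 25, 5, 18, 7, 5]

Final heap: [45, 38, 25, 5, 18, 7, 5]


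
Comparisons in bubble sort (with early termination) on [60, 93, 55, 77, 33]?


Algorithm: bubble sort (with early termination)
Input: [60, 93, 55, 77, 33]
Sorted: [33, 55, 60, 77, 93]

10


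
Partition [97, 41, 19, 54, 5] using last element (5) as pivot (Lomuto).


Pivot: 5
Place pivot at 0: [5, 41, 19, 54, 97]

Partitioned: [5, 41, 19, 54, 97]


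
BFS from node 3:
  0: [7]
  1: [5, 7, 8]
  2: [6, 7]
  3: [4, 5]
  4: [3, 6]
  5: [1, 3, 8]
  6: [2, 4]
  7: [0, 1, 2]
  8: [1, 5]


Visit 3, enqueue [4, 5]
Visit 4, enqueue [6]
Visit 5, enqueue [1, 8]
Visit 6, enqueue [2]
Visit 1, enqueue [7]
Visit 8, enqueue []
Visit 2, enqueue []
Visit 7, enqueue [0]
Visit 0, enqueue []

BFS order: [3, 4, 5, 6, 1, 8, 2, 7, 0]


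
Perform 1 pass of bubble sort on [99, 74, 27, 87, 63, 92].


Initial: [99, 74, 27, 87, 63, 92]
Pass 1: [74, 27, 87, 63, 92, 99] (5 swaps)

After 1 pass: [74, 27, 87, 63, 92, 99]


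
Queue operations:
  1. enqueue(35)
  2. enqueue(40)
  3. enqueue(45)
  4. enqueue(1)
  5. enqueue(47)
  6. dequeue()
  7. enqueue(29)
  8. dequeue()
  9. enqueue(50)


enqueue(35) -> [35]
enqueue(40) -> [35, 40]
enqueue(45) -> [35, 40, 45]
enqueue(1) -> [35, 40, 45, 1]
enqueue(47) -> [35, 40, 45, 1, 47]
dequeue()->35, [40, 45, 1, 47]
enqueue(29) -> [40, 45, 1, 47, 29]
dequeue()->40, [45, 1, 47, 29]
enqueue(50) -> [45, 1, 47, 29, 50]

Final queue: [45, 1, 47, 29, 50]


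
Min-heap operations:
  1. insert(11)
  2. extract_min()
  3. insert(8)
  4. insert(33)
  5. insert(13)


insert(11) -> [11]
extract_min()->11, []
insert(8) -> [8]
insert(33) -> [8, 33]
insert(13) -> [8, 33, 13]

Final heap: [8, 33, 13]


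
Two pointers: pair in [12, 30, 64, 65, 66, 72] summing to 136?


lo=0(12)+hi=5(72)=84
lo=1(30)+hi=5(72)=102
lo=2(64)+hi=5(72)=136

Yes: 64+72=136


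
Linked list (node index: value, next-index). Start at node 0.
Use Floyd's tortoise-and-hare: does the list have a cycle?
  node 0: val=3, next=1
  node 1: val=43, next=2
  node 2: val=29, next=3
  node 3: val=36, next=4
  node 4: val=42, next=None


Floyd's tortoise (slow, +1) and hare (fast, +2):
  init: slow=0, fast=0
  step 1: slow=1, fast=2
  step 2: slow=2, fast=4
  step 3: fast -> None, no cycle

Cycle: no


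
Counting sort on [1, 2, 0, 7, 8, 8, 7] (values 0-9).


Input: [1, 2, 0, 7, 8, 8, 7]
Counts: [1, 1, 1, 0, 0, 0, 0, 2, 2, 0]

Sorted: [0, 1, 2, 7, 7, 8, 8]


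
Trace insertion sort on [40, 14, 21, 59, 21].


Initial: [40, 14, 21, 59, 21]
Insert 14: [14, 40, 21, 59, 21]
Insert 21: [14, 21, 40, 59, 21]
Insert 59: [14, 21, 40, 59, 21]
Insert 21: [14, 21, 21, 40, 59]

Sorted: [14, 21, 21, 40, 59]


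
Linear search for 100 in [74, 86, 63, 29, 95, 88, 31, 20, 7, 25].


i=0: 74!=100
i=1: 86!=100
i=2: 63!=100
i=3: 29!=100
i=4: 95!=100
i=5: 88!=100
i=6: 31!=100
i=7: 20!=100
i=8: 7!=100
i=9: 25!=100

Not found, 10 comps


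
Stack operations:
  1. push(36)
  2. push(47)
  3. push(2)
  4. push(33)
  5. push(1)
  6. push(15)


push(36) -> [36]
push(47) -> [36, 47]
push(2) -> [36, 47, 2]
push(33) -> [36, 47, 2, 33]
push(1) -> [36, 47, 2, 33, 1]
push(15) -> [36, 47, 2, 33, 1, 15]

Final stack: [36, 47, 2, 33, 1, 15]


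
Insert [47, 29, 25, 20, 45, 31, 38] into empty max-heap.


Insert 47: [47]
Insert 29: [47, 29]
Insert 25: [47, 29, 25]
Insert 20: [47, 29, 25, 20]
Insert 45: [47, 45, 25, 20, 29]
Insert 31: [47, 45, 31, 20, 29, 25]
Insert 38: [47, 45, 38, 20, 29, 25, 31]

Final heap: [47, 45, 38, 20, 29, 25, 31]


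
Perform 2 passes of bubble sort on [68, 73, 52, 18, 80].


Initial: [68, 73, 52, 18, 80]
Pass 1: [68, 52, 18, 73, 80] (2 swaps)
Pass 2: [52, 18, 68, 73, 80] (2 swaps)

After 2 passes: [52, 18, 68, 73, 80]


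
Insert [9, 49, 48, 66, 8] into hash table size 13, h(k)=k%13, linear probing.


Insert 9: h=9 -> slot 9
Insert 49: h=10 -> slot 10
Insert 48: h=9, 2 probes -> slot 11
Insert 66: h=1 -> slot 1
Insert 8: h=8 -> slot 8

Table: [None, 66, None, None, None, None, None, None, 8, 9, 49, 48, None]


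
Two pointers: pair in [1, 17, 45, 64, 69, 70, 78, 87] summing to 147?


lo=0(1)+hi=7(87)=88
lo=1(17)+hi=7(87)=104
lo=2(45)+hi=7(87)=132
lo=3(64)+hi=7(87)=151
lo=3(64)+hi=6(78)=142
lo=4(69)+hi=6(78)=147

Yes: 69+78=147


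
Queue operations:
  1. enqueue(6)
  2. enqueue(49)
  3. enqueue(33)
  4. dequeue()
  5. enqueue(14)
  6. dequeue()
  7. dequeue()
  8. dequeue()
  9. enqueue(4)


enqueue(6) -> [6]
enqueue(49) -> [6, 49]
enqueue(33) -> [6, 49, 33]
dequeue()->6, [49, 33]
enqueue(14) -> [49, 33, 14]
dequeue()->49, [33, 14]
dequeue()->33, [14]
dequeue()->14, []
enqueue(4) -> [4]

Final queue: [4]


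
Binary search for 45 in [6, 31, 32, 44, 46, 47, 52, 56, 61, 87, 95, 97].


Step 1: lo=0, hi=11, mid=5, val=47
Step 2: lo=0, hi=4, mid=2, val=32
Step 3: lo=3, hi=4, mid=3, val=44
Step 4: lo=4, hi=4, mid=4, val=46

Not found


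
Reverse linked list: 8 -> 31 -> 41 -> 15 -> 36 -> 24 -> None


Step 1: curr=8, set curr.next=prev(None) | reversed so far: 8
Step 2: curr=31, set curr.next=prev(8) | reversed so far: 31 -> 8
Step 3: curr=41, set curr.next=prev(31) | reversed so far: 41 -> 31 -> 8
Step 4: curr=15, set curr.next=prev(41) | reversed so far: 15 -> 41 -> 31 -> 8
Step 5: curr=36, set curr.next=prev(15) | reversed so far: 36 -> 15 -> 41 -> 31 -> 8
Step 6: curr=24, set curr.next=prev(36) | reversed so far: 24 -> 36 -> 15 -> 41 -> 31 -> 8

24 -> 36 -> 15 -> 41 -> 31 -> 8 -> None


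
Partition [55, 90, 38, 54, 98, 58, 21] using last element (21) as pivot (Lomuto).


Pivot: 21
Place pivot at 0: [21, 90, 38, 54, 98, 58, 55]

Partitioned: [21, 90, 38, 54, 98, 58, 55]


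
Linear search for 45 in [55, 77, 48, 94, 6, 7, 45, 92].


i=0: 55!=45
i=1: 77!=45
i=2: 48!=45
i=3: 94!=45
i=4: 6!=45
i=5: 7!=45
i=6: 45==45 found!

Found at 6, 7 comps


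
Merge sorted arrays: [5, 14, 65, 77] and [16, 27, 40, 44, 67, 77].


Take 5 from A
Take 14 from A
Take 16 from B
Take 27 from B
Take 40 from B
Take 44 from B
Take 65 from A
Take 67 from B
Take 77 from A

Merged: [5, 14, 16, 27, 40, 44, 65, 67, 77, 77]


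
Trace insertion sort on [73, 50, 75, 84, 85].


Initial: [73, 50, 75, 84, 85]
Insert 50: [50, 73, 75, 84, 85]
Insert 75: [50, 73, 75, 84, 85]
Insert 84: [50, 73, 75, 84, 85]
Insert 85: [50, 73, 75, 84, 85]

Sorted: [50, 73, 75, 84, 85]


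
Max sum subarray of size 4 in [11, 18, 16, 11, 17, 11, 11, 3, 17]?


[0:4]: 56
[1:5]: 62
[2:6]: 55
[3:7]: 50
[4:8]: 42
[5:9]: 42

Max: 62 at [1:5]


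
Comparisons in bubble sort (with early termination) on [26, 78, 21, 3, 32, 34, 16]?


Algorithm: bubble sort (with early termination)
Input: [26, 78, 21, 3, 32, 34, 16]
Sorted: [3, 16, 21, 26, 32, 34, 78]

21


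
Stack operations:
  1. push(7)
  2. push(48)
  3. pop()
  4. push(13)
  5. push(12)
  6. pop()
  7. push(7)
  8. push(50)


push(7) -> [7]
push(48) -> [7, 48]
pop()->48, [7]
push(13) -> [7, 13]
push(12) -> [7, 13, 12]
pop()->12, [7, 13]
push(7) -> [7, 13, 7]
push(50) -> [7, 13, 7, 50]

Final stack: [7, 13, 7, 50]


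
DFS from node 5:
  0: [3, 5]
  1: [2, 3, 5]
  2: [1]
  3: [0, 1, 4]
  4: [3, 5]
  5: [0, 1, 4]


Visit 5, push [4, 1, 0]
Visit 0, push [3]
Visit 3, push [4, 1]
Visit 1, push [2]
Visit 2, push []
Visit 4, push []

DFS order: [5, 0, 3, 1, 2, 4]


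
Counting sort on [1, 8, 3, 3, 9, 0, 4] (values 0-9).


Input: [1, 8, 3, 3, 9, 0, 4]
Counts: [1, 1, 0, 2, 1, 0, 0, 0, 1, 1]

Sorted: [0, 1, 3, 3, 4, 8, 9]


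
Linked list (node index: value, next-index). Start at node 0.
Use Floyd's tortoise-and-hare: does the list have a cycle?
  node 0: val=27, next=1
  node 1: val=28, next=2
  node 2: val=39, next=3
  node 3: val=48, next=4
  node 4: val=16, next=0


Floyd's tortoise (slow, +1) and hare (fast, +2):
  init: slow=0, fast=0
  step 1: slow=1, fast=2
  step 2: slow=2, fast=4
  step 3: slow=3, fast=1
  step 4: slow=4, fast=3
  step 5: slow=0, fast=0
  slow == fast at node 0: cycle detected

Cycle: yes


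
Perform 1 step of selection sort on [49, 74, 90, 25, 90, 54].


Initial: [49, 74, 90, 25, 90, 54]
Step 1: min=25 at 3
  Swap: [25, 74, 90, 49, 90, 54]

After 1 step: [25, 74, 90, 49, 90, 54]


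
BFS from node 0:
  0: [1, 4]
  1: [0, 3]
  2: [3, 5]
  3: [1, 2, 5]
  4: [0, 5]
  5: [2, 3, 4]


Visit 0, enqueue [1, 4]
Visit 1, enqueue [3]
Visit 4, enqueue [5]
Visit 3, enqueue [2]
Visit 5, enqueue []
Visit 2, enqueue []

BFS order: [0, 1, 4, 3, 5, 2]


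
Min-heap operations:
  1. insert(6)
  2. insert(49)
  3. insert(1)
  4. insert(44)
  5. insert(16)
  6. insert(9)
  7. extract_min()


insert(6) -> [6]
insert(49) -> [6, 49]
insert(1) -> [1, 49, 6]
insert(44) -> [1, 44, 6, 49]
insert(16) -> [1, 16, 6, 49, 44]
insert(9) -> [1, 16, 6, 49, 44, 9]
extract_min()->1, [6, 16, 9, 49, 44]

Final heap: [6, 16, 9, 49, 44]


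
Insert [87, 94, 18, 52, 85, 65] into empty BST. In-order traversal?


Insert 87: root
Insert 94: R from 87
Insert 18: L from 87
Insert 52: L from 87 -> R from 18
Insert 85: L from 87 -> R from 18 -> R from 52
Insert 65: L from 87 -> R from 18 -> R from 52 -> L from 85

In-order: [18, 52, 65, 85, 87, 94]


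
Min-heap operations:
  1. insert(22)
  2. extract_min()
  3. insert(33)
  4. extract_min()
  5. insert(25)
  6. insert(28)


insert(22) -> [22]
extract_min()->22, []
insert(33) -> [33]
extract_min()->33, []
insert(25) -> [25]
insert(28) -> [25, 28]

Final heap: [25, 28]


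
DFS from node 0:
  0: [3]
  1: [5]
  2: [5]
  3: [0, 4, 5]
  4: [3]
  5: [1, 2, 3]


Visit 0, push [3]
Visit 3, push [5, 4]
Visit 4, push []
Visit 5, push [2, 1]
Visit 1, push []
Visit 2, push []

DFS order: [0, 3, 4, 5, 1, 2]


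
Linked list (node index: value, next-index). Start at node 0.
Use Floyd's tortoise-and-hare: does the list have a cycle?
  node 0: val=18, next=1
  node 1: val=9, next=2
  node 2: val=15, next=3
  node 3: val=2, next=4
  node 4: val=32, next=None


Floyd's tortoise (slow, +1) and hare (fast, +2):
  init: slow=0, fast=0
  step 1: slow=1, fast=2
  step 2: slow=2, fast=4
  step 3: fast -> None, no cycle

Cycle: no


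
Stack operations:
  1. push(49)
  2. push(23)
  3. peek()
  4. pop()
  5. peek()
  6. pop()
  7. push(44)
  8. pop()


push(49) -> [49]
push(23) -> [49, 23]
peek()->23
pop()->23, [49]
peek()->49
pop()->49, []
push(44) -> [44]
pop()->44, []

Final stack: []


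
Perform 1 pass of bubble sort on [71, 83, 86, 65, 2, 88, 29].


Initial: [71, 83, 86, 65, 2, 88, 29]
Pass 1: [71, 83, 65, 2, 86, 29, 88] (3 swaps)

After 1 pass: [71, 83, 65, 2, 86, 29, 88]


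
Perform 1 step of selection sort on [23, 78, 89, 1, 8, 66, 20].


Initial: [23, 78, 89, 1, 8, 66, 20]
Step 1: min=1 at 3
  Swap: [1, 78, 89, 23, 8, 66, 20]

After 1 step: [1, 78, 89, 23, 8, 66, 20]


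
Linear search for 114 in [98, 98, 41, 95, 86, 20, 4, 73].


i=0: 98!=114
i=1: 98!=114
i=2: 41!=114
i=3: 95!=114
i=4: 86!=114
i=5: 20!=114
i=6: 4!=114
i=7: 73!=114

Not found, 8 comps


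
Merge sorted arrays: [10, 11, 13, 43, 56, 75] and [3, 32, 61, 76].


Take 3 from B
Take 10 from A
Take 11 from A
Take 13 from A
Take 32 from B
Take 43 from A
Take 56 from A
Take 61 from B
Take 75 from A

Merged: [3, 10, 11, 13, 32, 43, 56, 61, 75, 76]


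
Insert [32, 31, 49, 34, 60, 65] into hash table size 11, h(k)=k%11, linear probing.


Insert 32: h=10 -> slot 10
Insert 31: h=9 -> slot 9
Insert 49: h=5 -> slot 5
Insert 34: h=1 -> slot 1
Insert 60: h=5, 1 probes -> slot 6
Insert 65: h=10, 1 probes -> slot 0

Table: [65, 34, None, None, None, 49, 60, None, None, 31, 32]


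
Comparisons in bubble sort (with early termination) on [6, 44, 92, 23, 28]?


Algorithm: bubble sort (with early termination)
Input: [6, 44, 92, 23, 28]
Sorted: [6, 23, 28, 44, 92]

9


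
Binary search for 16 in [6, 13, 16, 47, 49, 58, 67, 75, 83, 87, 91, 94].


Step 1: lo=0, hi=11, mid=5, val=58
Step 2: lo=0, hi=4, mid=2, val=16

Found at index 2


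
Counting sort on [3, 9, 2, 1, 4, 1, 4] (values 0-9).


Input: [3, 9, 2, 1, 4, 1, 4]
Counts: [0, 2, 1, 1, 2, 0, 0, 0, 0, 1]

Sorted: [1, 1, 2, 3, 4, 4, 9]


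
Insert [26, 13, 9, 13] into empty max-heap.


Insert 26: [26]
Insert 13: [26, 13]
Insert 9: [26, 13, 9]
Insert 13: [26, 13, 9, 13]

Final heap: [26, 13, 9, 13]


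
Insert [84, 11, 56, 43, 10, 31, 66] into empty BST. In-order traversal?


Insert 84: root
Insert 11: L from 84
Insert 56: L from 84 -> R from 11
Insert 43: L from 84 -> R from 11 -> L from 56
Insert 10: L from 84 -> L from 11
Insert 31: L from 84 -> R from 11 -> L from 56 -> L from 43
Insert 66: L from 84 -> R from 11 -> R from 56

In-order: [10, 11, 31, 43, 56, 66, 84]


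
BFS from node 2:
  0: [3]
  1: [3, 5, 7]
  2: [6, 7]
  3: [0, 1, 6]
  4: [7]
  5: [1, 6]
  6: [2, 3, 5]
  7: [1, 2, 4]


Visit 2, enqueue [6, 7]
Visit 6, enqueue [3, 5]
Visit 7, enqueue [1, 4]
Visit 3, enqueue [0]
Visit 5, enqueue []
Visit 1, enqueue []
Visit 4, enqueue []
Visit 0, enqueue []

BFS order: [2, 6, 7, 3, 5, 1, 4, 0]


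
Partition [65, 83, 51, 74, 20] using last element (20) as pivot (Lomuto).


Pivot: 20
Place pivot at 0: [20, 83, 51, 74, 65]

Partitioned: [20, 83, 51, 74, 65]


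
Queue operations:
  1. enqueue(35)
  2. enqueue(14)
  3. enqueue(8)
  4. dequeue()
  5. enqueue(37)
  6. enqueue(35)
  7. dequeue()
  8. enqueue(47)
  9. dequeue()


enqueue(35) -> [35]
enqueue(14) -> [35, 14]
enqueue(8) -> [35, 14, 8]
dequeue()->35, [14, 8]
enqueue(37) -> [14, 8, 37]
enqueue(35) -> [14, 8, 37, 35]
dequeue()->14, [8, 37, 35]
enqueue(47) -> [8, 37, 35, 47]
dequeue()->8, [37, 35, 47]

Final queue: [37, 35, 47]


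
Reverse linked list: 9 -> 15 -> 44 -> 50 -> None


Step 1: curr=9, set curr.next=prev(None) | reversed so far: 9
Step 2: curr=15, set curr.next=prev(9) | reversed so far: 15 -> 9
Step 3: curr=44, set curr.next=prev(15) | reversed so far: 44 -> 15 -> 9
Step 4: curr=50, set curr.next=prev(44) | reversed so far: 50 -> 44 -> 15 -> 9

50 -> 44 -> 15 -> 9 -> None


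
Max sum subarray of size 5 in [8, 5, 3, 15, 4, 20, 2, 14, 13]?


[0:5]: 35
[1:6]: 47
[2:7]: 44
[3:8]: 55
[4:9]: 53

Max: 55 at [3:8]


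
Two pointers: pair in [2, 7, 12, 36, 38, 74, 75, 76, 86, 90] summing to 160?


lo=0(2)+hi=9(90)=92
lo=1(7)+hi=9(90)=97
lo=2(12)+hi=9(90)=102
lo=3(36)+hi=9(90)=126
lo=4(38)+hi=9(90)=128
lo=5(74)+hi=9(90)=164
lo=5(74)+hi=8(86)=160

Yes: 74+86=160


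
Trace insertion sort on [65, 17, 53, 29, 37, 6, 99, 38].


Initial: [65, 17, 53, 29, 37, 6, 99, 38]
Insert 17: [17, 65, 53, 29, 37, 6, 99, 38]
Insert 53: [17, 53, 65, 29, 37, 6, 99, 38]
Insert 29: [17, 29, 53, 65, 37, 6, 99, 38]
Insert 37: [17, 29, 37, 53, 65, 6, 99, 38]
Insert 6: [6, 17, 29, 37, 53, 65, 99, 38]
Insert 99: [6, 17, 29, 37, 53, 65, 99, 38]
Insert 38: [6, 17, 29, 37, 38, 53, 65, 99]

Sorted: [6, 17, 29, 37, 38, 53, 65, 99]


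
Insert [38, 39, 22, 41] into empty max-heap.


Insert 38: [38]
Insert 39: [39, 38]
Insert 22: [39, 38, 22]
Insert 41: [41, 39, 22, 38]

Final heap: [41, 39, 22, 38]


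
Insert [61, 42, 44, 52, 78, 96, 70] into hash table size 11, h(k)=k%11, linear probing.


Insert 61: h=6 -> slot 6
Insert 42: h=9 -> slot 9
Insert 44: h=0 -> slot 0
Insert 52: h=8 -> slot 8
Insert 78: h=1 -> slot 1
Insert 96: h=8, 2 probes -> slot 10
Insert 70: h=4 -> slot 4

Table: [44, 78, None, None, 70, None, 61, None, 52, 42, 96]


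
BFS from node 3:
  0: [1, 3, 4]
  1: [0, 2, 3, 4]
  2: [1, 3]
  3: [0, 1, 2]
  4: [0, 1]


Visit 3, enqueue [0, 1, 2]
Visit 0, enqueue [4]
Visit 1, enqueue []
Visit 2, enqueue []
Visit 4, enqueue []

BFS order: [3, 0, 1, 2, 4]
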